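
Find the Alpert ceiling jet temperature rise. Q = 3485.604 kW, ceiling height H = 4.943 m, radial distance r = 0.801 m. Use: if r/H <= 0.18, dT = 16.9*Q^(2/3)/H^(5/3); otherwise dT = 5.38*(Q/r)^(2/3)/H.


r/H = 0.801 / 4.943 = 0.16205
r/H <= 0.18, so dT = 16.9*Q^(2/3)/H^(5/3)
Q^(2/3) = 229.89
H^(5/3) = 14.343
dT = 16.9 * 229.89 / 14.343 = 270.87 K

270.87 K


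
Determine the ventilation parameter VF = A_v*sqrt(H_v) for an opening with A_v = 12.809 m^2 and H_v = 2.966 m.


sqrt(H_v) = 1.7222
VF = 12.809 * 1.7222 = 22.060 m^(5/2)

22.060 m^(5/2)


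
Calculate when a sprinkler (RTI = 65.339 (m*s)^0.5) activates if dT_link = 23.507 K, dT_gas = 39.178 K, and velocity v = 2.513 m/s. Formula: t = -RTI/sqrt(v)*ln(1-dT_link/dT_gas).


dT_link/dT_gas = 0.60001
ln(1 - 0.60001) = -0.91630
t = -65.339 / sqrt(2.513) * -0.91630 = 37.767 s

37.767 s


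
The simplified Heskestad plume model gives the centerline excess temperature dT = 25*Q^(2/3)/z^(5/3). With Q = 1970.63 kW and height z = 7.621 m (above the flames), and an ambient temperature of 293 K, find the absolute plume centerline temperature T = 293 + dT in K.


Q^(2/3) = 157.18
z^(5/3) = 29.513
dT = 25 * 157.18 / 29.513 = 133.14 K
T = 293 + 133.14 = 426.14 K

426.14 K


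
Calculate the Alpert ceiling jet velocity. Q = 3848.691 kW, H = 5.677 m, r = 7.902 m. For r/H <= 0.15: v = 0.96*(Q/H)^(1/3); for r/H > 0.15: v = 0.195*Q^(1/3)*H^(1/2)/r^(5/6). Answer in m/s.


r/H = 7.902 / 5.677 = 1.3919
r/H > 0.15, so v = 0.195*Q^(1/3)*H^(1/2)/r^(5/6)
Q^(1/3) = 15.671
H^(1/2) = 2.3826
r^(5/6) = 5.5990
v = 0.195 * 15.671 * 2.3826 / 5.5990 = 1.3004 m/s

1.3004 m/s


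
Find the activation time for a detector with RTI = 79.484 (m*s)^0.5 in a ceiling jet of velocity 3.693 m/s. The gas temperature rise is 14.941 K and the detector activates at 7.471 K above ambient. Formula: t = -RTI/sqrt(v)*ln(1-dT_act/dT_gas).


dT_act/dT_gas = 0.50003
ln(1 - 0.50003) = -0.69321
t = -79.484 / sqrt(3.693) * -0.69321 = 28.672 s

28.672 s


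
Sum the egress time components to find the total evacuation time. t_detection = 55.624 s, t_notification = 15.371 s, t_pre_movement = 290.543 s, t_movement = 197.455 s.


Total = 55.624 + 15.371 + 290.543 + 197.455 = 558.993 s

558.993 s


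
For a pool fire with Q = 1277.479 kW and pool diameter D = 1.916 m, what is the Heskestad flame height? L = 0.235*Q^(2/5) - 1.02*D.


Q^(2/5) = 17.480
0.235 * Q^(2/5) = 4.1078
1.02 * D = 1.9543
L = 2.1535 m

2.1535 m


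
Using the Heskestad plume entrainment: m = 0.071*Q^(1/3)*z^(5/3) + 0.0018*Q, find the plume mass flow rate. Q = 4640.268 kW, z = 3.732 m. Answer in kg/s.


Q^(1/3) = 16.679
z^(5/3) = 8.9792
First term = 0.071 * 16.679 * 8.9792 = 10.633
Second term = 0.0018 * 4640.268 = 8.3525
m = 18.986 kg/s

18.986 kg/s


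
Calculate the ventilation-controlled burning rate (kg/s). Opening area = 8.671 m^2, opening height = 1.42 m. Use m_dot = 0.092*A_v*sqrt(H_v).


sqrt(H_v) = 1.1916
m_dot = 0.092 * 8.671 * 1.1916 = 0.95061 kg/s

0.95061 kg/s


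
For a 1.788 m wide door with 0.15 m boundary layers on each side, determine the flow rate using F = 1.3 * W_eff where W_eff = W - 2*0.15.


W_eff = 1.788 - 0.30 = 1.488 m
F = 1.3 * 1.488 = 1.9344 persons/s

1.9344 persons/s


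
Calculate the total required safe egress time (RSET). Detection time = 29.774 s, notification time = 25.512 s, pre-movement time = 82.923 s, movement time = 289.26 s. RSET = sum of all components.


Total = 29.774 + 25.512 + 82.923 + 289.26 = 427.469 s

427.469 s


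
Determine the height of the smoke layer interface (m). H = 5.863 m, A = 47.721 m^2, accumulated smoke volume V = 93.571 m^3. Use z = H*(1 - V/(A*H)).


V/(A*H) = 0.33444
1 - 0.33444 = 0.66556
z = 5.863 * 0.66556 = 3.9022 m

3.9022 m


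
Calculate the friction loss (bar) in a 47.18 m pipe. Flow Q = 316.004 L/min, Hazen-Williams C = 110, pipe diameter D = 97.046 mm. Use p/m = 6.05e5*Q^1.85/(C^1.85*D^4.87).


Q^1.85 = 42114
C^1.85 = 5978.3
D^4.87 = 4.7488e+09
p/m = 0.00089749 bar/m
p_total = 0.00089749 * 47.18 = 0.042344 bar

0.042344 bar


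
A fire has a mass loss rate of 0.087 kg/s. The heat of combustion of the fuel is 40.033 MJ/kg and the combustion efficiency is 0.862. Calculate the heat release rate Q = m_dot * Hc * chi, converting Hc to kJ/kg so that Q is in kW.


Hc = 40.033 MJ/kg = 40.033 * 1000 kJ/kg = 40033 kJ/kg
Q = 0.087 kg/s * 40033 kJ/kg * 0.862 = 3002.2 kW

3002.2 kW


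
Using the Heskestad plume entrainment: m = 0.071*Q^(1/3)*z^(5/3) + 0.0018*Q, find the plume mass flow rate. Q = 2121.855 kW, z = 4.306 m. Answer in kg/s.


Q^(1/3) = 12.850
z^(5/3) = 11.397
First term = 0.071 * 12.850 * 11.397 = 10.398
Second term = 0.0018 * 2121.855 = 3.8193
m = 14.217 kg/s

14.217 kg/s


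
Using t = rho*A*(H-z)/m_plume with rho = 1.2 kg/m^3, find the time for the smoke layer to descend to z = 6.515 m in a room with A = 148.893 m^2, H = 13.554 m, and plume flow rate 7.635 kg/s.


H - z = 7.039 m
t = 1.2 * 148.893 * 7.039 / 7.635 = 164.72 s

164.72 s


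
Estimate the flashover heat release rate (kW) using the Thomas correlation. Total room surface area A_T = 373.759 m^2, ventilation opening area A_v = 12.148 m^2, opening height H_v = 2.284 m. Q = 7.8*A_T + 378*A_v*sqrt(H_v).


7.8*A_T = 2915.3
sqrt(H_v) = 1.5113
378*A_v*sqrt(H_v) = 6939.8
Q = 2915.3 + 6939.8 = 9855.1 kW

9855.1 kW


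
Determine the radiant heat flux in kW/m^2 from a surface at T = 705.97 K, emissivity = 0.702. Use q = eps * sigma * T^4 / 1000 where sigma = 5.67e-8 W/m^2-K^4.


T^4 = 2.4840e+11
q = 0.702 * 5.67e-8 * 2.4840e+11 / 1000 = 9.8870 kW/m^2

9.8870 kW/m^2


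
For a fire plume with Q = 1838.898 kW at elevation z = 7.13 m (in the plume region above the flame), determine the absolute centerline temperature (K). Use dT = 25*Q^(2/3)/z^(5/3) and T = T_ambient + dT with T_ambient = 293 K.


Q^(2/3) = 150.10
z^(5/3) = 26.413
dT = 25 * 150.10 / 26.413 = 142.07 K
T = 293 + 142.07 = 435.07 K

435.07 K


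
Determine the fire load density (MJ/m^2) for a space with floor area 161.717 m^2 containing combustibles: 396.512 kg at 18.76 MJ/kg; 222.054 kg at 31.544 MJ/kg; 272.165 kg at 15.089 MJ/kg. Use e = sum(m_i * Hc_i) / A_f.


Total energy = 396.512*18.76 + 222.054*31.544 + 272.165*15.089
= 7438.565 + 7004.471 + 4106.698
= 18549.73 MJ
e = 18549.73 / 161.717 = 114.70 MJ/m^2

114.70 MJ/m^2


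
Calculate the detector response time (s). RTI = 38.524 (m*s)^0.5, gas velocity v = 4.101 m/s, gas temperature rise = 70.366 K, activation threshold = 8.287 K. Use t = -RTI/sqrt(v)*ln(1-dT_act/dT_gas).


dT_act/dT_gas = 0.11777
ln(1 - 0.11777) = -0.12530
t = -38.524 / sqrt(4.101) * -0.12530 = 2.3837 s

2.3837 s


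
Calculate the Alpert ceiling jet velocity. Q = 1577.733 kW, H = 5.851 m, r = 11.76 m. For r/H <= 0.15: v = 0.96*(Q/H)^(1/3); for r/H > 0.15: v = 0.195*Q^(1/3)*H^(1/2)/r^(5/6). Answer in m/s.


r/H = 11.76 / 5.851 = 2.0099
r/H > 0.15, so v = 0.195*Q^(1/3)*H^(1/2)/r^(5/6)
Q^(1/3) = 11.642
H^(1/2) = 2.4189
r^(5/6) = 7.7984
v = 0.195 * 11.642 * 2.4189 / 7.7984 = 0.70413 m/s

0.70413 m/s


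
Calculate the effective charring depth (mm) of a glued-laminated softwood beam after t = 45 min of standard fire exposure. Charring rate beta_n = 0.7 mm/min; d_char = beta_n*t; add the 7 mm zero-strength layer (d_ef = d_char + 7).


d_char = 0.7 * 45 = 31.5 mm
d_ef = 31.5 + 1.0*7 = 38.5 mm

38.5 mm


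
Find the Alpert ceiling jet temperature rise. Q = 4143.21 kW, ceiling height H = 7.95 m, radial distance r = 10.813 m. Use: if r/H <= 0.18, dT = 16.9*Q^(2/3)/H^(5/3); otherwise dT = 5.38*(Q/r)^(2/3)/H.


r/H = 10.813 / 7.95 = 1.3601
r/H > 0.18, so dT = 5.38*(Q/r)^(2/3)/H
Q/r = 383.17
(Q/r)^(2/3) = 52.755
dT = 5.38 * 52.755 / 7.95 = 35.701 K

35.701 K


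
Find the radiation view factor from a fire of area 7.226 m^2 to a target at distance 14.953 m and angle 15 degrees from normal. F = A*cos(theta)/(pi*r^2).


cos(15 deg) = 0.96593
pi*r^2 = 702.44
F = 7.226 * 0.96593 / 702.44 = 0.0099365

0.0099365


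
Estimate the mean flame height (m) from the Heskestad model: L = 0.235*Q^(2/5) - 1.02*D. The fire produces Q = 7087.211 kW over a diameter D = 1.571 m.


Q^(2/5) = 34.689
0.235 * Q^(2/5) = 8.1519
1.02 * D = 1.6024
L = 6.5495 m

6.5495 m


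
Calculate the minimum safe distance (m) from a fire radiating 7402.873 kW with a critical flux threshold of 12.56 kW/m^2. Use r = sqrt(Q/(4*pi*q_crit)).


4*pi*q_crit = 157.83
Q/(4*pi*q_crit) = 46.903
r = sqrt(46.903) = 6.8486 m

6.8486 m


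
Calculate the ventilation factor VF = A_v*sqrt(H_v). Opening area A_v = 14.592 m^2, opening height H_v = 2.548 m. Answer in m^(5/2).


sqrt(H_v) = 1.5962
VF = 14.592 * 1.5962 = 23.292 m^(5/2)

23.292 m^(5/2)


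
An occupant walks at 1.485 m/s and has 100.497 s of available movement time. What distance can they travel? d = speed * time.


d = 1.485 * 100.497 = 149.24 m

149.24 m


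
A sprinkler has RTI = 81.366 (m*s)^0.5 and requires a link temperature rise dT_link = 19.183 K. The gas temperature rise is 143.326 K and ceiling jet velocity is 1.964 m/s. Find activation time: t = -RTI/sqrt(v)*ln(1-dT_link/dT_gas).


dT_link/dT_gas = 0.13384
ln(1 - 0.13384) = -0.14369
t = -81.366 / sqrt(1.964) * -0.14369 = 8.3424 s

8.3424 s


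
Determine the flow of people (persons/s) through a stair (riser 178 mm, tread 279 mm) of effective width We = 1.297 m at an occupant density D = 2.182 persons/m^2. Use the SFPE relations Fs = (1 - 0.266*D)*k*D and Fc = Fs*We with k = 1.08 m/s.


1 - 0.266*D = 1 - 0.266*2.182 = 0.41959
Fs = 0.41959 * 1.08 * 2.182 = 0.98878 persons/(s*m)
Fc = 0.98878 * 1.297 = 1.2825 persons/s

1.2825 persons/s


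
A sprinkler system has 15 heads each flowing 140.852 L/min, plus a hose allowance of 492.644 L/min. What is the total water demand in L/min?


Sprinkler demand = 15 * 140.852 = 2112.78 L/min
Total = 2112.78 + 492.644 = 2605.424 L/min

2605.424 L/min


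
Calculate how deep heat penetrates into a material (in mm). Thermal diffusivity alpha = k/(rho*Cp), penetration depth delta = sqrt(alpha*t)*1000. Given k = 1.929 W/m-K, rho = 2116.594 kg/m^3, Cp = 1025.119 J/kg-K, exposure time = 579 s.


alpha = 1.929 / (2116.594 * 1025.119) = 8.8904e-07 m^2/s
alpha * t = 0.00051475
delta = sqrt(0.00051475) * 1000 = 22.688 mm

22.688 mm


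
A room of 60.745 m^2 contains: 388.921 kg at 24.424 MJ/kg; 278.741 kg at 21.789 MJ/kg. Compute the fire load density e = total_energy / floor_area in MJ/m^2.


Total energy = 388.921*24.424 + 278.741*21.789
= 9499.007 + 6073.488
= 15572.49 MJ
e = 15572.49 / 60.745 = 256.36 MJ/m^2

256.36 MJ/m^2


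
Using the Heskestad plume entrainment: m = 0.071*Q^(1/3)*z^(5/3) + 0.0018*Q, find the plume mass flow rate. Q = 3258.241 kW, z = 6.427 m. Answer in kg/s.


Q^(1/3) = 14.825
z^(5/3) = 22.217
First term = 0.071 * 14.825 * 22.217 = 23.385
Second term = 0.0018 * 3258.241 = 5.8648
m = 29.250 kg/s

29.250 kg/s


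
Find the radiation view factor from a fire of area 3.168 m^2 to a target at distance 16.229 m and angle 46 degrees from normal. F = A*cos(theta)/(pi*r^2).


cos(46 deg) = 0.69466
pi*r^2 = 827.43
F = 3.168 * 0.69466 / 827.43 = 0.0026596

0.0026596


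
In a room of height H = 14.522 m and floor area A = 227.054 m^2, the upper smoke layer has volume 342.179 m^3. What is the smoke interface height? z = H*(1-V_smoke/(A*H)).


V/(A*H) = 0.10378
1 - 0.10378 = 0.89622
z = 14.522 * 0.89622 = 13.015 m

13.015 m


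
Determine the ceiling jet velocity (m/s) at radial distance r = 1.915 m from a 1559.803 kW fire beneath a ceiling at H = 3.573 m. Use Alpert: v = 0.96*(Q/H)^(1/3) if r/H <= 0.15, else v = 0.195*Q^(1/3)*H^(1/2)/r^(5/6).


r/H = 1.915 / 3.573 = 0.53596
r/H > 0.15, so v = 0.195*Q^(1/3)*H^(1/2)/r^(5/6)
Q^(1/3) = 11.597
H^(1/2) = 1.8902
r^(5/6) = 1.7185
v = 0.195 * 11.597 * 1.8902 / 1.7185 = 2.4875 m/s

2.4875 m/s


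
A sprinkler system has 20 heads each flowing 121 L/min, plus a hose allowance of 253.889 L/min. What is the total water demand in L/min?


Sprinkler demand = 20 * 121 = 2420 L/min
Total = 2420 + 253.889 = 2673.889 L/min

2673.889 L/min


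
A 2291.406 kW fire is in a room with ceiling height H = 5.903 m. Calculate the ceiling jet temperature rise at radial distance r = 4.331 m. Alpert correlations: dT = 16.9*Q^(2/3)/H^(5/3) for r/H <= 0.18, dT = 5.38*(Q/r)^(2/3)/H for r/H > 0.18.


r/H = 4.331 / 5.903 = 0.73369
r/H > 0.18, so dT = 5.38*(Q/r)^(2/3)/H
Q/r = 529.07
(Q/r)^(2/3) = 65.415
dT = 5.38 * 65.415 / 5.903 = 59.619 K

59.619 K


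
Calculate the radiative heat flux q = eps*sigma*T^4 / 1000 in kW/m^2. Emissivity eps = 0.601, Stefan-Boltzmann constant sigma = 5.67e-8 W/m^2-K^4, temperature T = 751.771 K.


T^4 = 3.1941e+11
q = 0.601 * 5.67e-8 * 3.1941e+11 / 1000 = 10.884 kW/m^2

10.884 kW/m^2


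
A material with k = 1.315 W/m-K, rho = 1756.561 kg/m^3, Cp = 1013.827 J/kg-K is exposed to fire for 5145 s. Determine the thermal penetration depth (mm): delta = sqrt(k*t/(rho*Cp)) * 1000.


alpha = 1.315 / (1756.561 * 1013.827) = 7.3841e-07 m^2/s
alpha * t = 0.0037991
delta = sqrt(0.0037991) * 1000 = 61.637 mm

61.637 mm


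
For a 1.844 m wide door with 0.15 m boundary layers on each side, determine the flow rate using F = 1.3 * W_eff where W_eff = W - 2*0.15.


W_eff = 1.844 - 0.30 = 1.544 m
F = 1.3 * 1.544 = 2.0072 persons/s

2.0072 persons/s


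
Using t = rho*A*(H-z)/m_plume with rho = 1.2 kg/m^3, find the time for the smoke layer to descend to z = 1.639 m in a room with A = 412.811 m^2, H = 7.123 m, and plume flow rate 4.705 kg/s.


H - z = 5.484 m
t = 1.2 * 412.811 * 5.484 / 4.705 = 577.39 s

577.39 s


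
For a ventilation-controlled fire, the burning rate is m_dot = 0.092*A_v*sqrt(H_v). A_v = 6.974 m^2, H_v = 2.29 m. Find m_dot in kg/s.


sqrt(H_v) = 1.5133
m_dot = 0.092 * 6.974 * 1.5133 = 0.97093 kg/s

0.97093 kg/s


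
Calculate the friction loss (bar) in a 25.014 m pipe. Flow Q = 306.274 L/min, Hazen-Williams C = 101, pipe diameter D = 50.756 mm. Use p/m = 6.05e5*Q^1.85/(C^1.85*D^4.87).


Q^1.85 = 39747
C^1.85 = 5105.0
D^4.87 = 2.0217e+08
p/m = 0.023299 bar/m
p_total = 0.023299 * 25.014 = 0.58281 bar

0.58281 bar


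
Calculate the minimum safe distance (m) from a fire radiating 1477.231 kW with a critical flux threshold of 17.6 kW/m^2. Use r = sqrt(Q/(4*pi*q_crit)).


4*pi*q_crit = 221.17
Q/(4*pi*q_crit) = 6.6792
r = sqrt(6.6792) = 2.5844 m

2.5844 m


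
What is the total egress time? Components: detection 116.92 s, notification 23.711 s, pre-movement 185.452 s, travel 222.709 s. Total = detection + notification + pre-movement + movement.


Total = 116.92 + 23.711 + 185.452 + 222.709 = 548.792 s

548.792 s


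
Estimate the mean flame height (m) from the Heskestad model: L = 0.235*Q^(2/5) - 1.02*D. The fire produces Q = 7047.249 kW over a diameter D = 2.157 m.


Q^(2/5) = 34.610
0.235 * Q^(2/5) = 8.1335
1.02 * D = 2.2001
L = 5.9333 m

5.9333 m


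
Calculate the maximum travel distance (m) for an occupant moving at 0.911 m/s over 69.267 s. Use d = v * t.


d = 0.911 * 69.267 = 63.102 m

63.102 m


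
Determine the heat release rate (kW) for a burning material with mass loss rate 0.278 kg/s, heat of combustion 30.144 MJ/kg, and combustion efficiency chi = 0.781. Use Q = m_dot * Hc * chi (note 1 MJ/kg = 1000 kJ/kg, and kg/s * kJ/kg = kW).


Hc = 30.144 MJ/kg = 30.144 * 1000 kJ/kg = 30144 kJ/kg
Q = 0.278 kg/s * 30144 kJ/kg * 0.781 = 6544.8 kW

6544.8 kW


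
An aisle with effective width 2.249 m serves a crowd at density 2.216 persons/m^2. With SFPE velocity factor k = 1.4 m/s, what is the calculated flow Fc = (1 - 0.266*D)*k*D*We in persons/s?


1 - 0.266*D = 1 - 0.266*2.216 = 0.41054
Fs = 0.41054 * 1.4 * 2.216 = 1.2737 persons/(s*m)
Fc = 1.2737 * 2.249 = 2.8645 persons/s

2.8645 persons/s


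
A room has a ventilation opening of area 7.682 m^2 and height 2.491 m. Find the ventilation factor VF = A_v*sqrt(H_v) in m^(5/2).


sqrt(H_v) = 1.5783
VF = 7.682 * 1.5783 = 12.124 m^(5/2)

12.124 m^(5/2)


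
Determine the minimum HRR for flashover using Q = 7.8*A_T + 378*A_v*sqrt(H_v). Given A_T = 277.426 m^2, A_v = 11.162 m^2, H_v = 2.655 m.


7.8*A_T = 2163.9
sqrt(H_v) = 1.6294
378*A_v*sqrt(H_v) = 6874.9
Q = 2163.9 + 6874.9 = 9038.8 kW

9038.8 kW


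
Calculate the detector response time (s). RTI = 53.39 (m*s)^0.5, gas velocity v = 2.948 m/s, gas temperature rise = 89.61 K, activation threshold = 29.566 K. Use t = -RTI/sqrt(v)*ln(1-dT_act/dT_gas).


dT_act/dT_gas = 0.32994
ln(1 - 0.32994) = -0.40039
t = -53.39 / sqrt(2.948) * -0.40039 = 12.450 s

12.450 s


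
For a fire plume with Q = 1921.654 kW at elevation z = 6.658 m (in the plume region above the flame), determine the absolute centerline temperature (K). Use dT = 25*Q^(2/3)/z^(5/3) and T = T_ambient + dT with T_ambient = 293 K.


Q^(2/3) = 154.57
z^(5/3) = 23.563
dT = 25 * 154.57 / 23.563 = 163.99 K
T = 293 + 163.99 = 456.99 K

456.99 K


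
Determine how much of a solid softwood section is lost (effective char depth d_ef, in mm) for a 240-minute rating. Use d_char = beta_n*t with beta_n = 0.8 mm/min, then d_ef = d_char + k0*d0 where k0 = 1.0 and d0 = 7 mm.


d_char = 0.8 * 240 = 192 mm
d_ef = 192 + 1.0*7 = 199 mm

199 mm


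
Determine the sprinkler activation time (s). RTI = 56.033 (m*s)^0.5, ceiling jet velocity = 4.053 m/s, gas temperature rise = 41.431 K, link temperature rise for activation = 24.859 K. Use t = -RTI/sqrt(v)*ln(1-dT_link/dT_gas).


dT_link/dT_gas = 0.60001
ln(1 - 0.60001) = -0.91631
t = -56.033 / sqrt(4.053) * -0.91631 = 25.504 s

25.504 s


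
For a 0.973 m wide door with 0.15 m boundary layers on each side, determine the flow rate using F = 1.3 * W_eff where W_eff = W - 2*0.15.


W_eff = 0.973 - 0.30 = 0.673 m
F = 1.3 * 0.673 = 0.87490 persons/s

0.87490 persons/s


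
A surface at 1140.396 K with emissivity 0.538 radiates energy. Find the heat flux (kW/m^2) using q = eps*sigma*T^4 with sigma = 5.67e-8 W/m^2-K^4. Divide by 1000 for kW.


T^4 = 1.6913e+12
q = 0.538 * 5.67e-8 * 1.6913e+12 / 1000 = 51.593 kW/m^2

51.593 kW/m^2


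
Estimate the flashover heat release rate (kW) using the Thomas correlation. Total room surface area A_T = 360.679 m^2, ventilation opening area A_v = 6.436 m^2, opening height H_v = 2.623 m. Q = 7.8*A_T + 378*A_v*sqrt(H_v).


7.8*A_T = 2813.3
sqrt(H_v) = 1.6196
378*A_v*sqrt(H_v) = 3940.1
Q = 2813.3 + 3940.1 = 6753.4 kW

6753.4 kW


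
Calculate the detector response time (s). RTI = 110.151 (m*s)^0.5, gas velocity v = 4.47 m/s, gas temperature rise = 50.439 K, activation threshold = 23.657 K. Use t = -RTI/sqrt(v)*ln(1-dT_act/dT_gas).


dT_act/dT_gas = 0.46902
ln(1 - 0.46902) = -0.63303
t = -110.151 / sqrt(4.47) * -0.63303 = 32.981 s

32.981 s


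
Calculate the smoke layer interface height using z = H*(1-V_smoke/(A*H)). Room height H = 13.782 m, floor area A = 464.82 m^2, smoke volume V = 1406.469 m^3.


V/(A*H) = 0.21955
1 - 0.21955 = 0.78045
z = 13.782 * 0.78045 = 10.756 m

10.756 m


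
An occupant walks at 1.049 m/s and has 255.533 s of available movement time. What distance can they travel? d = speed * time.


d = 1.049 * 255.533 = 268.05 m

268.05 m


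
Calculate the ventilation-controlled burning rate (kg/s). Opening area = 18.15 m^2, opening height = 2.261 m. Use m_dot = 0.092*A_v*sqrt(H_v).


sqrt(H_v) = 1.5037
m_dot = 0.092 * 18.15 * 1.5037 = 2.5108 kg/s

2.5108 kg/s


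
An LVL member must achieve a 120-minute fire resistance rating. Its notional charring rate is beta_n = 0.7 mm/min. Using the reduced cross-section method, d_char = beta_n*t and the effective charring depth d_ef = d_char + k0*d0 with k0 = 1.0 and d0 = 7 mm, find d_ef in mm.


d_char = 0.7 * 120 = 84 mm
d_ef = 84 + 1.0*7 = 91 mm

91 mm


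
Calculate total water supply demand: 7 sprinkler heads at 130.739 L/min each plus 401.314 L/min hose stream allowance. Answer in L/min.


Sprinkler demand = 7 * 130.739 = 915.173 L/min
Total = 915.173 + 401.314 = 1316.487 L/min

1316.487 L/min


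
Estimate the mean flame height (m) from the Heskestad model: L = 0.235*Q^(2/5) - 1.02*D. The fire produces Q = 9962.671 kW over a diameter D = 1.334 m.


Q^(2/5) = 39.751
0.235 * Q^(2/5) = 9.3415
1.02 * D = 1.3607
L = 7.9809 m

7.9809 m


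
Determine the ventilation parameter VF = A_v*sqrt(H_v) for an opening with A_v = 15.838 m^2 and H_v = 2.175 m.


sqrt(H_v) = 1.4748
VF = 15.838 * 1.4748 = 23.358 m^(5/2)

23.358 m^(5/2)


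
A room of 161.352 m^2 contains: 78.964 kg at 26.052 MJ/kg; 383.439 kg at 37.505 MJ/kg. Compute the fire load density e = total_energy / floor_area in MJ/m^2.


Total energy = 78.964*26.052 + 383.439*37.505
= 2057.170 + 14380.88
= 16438.05 MJ
e = 16438.05 / 161.352 = 101.88 MJ/m^2

101.88 MJ/m^2


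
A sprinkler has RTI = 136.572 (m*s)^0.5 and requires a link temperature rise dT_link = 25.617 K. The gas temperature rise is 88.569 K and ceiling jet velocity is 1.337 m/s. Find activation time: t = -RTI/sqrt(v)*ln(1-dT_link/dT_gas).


dT_link/dT_gas = 0.28923
ln(1 - 0.28923) = -0.34141
t = -136.572 / sqrt(1.337) * -0.34141 = 40.325 s

40.325 s


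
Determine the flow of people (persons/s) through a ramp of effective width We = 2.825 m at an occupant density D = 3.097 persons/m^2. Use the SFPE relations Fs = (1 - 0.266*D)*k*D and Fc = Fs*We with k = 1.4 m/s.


1 - 0.266*D = 1 - 0.266*3.097 = 0.17620
Fs = 0.17620 * 1.4 * 3.097 = 0.76396 persons/(s*m)
Fc = 0.76396 * 2.825 = 2.1582 persons/s

2.1582 persons/s


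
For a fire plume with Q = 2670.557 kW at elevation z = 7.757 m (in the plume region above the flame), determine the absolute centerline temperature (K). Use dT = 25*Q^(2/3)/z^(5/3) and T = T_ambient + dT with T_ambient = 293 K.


Q^(2/3) = 192.49
z^(5/3) = 30.396
dT = 25 * 192.49 / 30.396 = 158.31 K
T = 293 + 158.31 = 451.31 K

451.31 K


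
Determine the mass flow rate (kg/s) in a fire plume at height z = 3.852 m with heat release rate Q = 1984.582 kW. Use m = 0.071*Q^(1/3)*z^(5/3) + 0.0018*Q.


Q^(1/3) = 12.567
z^(5/3) = 9.4655
First term = 0.071 * 12.567 * 9.4655 = 8.4455
Second term = 0.0018 * 1984.582 = 3.5722
m = 12.018 kg/s

12.018 kg/s


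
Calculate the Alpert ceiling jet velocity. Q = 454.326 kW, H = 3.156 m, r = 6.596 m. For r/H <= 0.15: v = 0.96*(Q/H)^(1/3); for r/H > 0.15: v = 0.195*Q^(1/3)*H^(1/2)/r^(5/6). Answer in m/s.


r/H = 6.596 / 3.156 = 2.0900
r/H > 0.15, so v = 0.195*Q^(1/3)*H^(1/2)/r^(5/6)
Q^(1/3) = 7.6876
H^(1/2) = 1.7765
r^(5/6) = 4.8165
v = 0.195 * 7.6876 * 1.7765 / 4.8165 = 0.55292 m/s

0.55292 m/s


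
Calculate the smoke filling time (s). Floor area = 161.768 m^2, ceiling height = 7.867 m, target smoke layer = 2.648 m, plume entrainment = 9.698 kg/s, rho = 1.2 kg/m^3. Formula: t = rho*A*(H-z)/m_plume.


H - z = 5.219 m
t = 1.2 * 161.768 * 5.219 / 9.698 = 104.47 s

104.47 s


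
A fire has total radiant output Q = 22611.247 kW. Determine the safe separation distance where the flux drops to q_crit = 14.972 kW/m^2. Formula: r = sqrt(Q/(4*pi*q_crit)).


4*pi*q_crit = 188.14
Q/(4*pi*q_crit) = 120.18
r = sqrt(120.18) = 10.963 m

10.963 m


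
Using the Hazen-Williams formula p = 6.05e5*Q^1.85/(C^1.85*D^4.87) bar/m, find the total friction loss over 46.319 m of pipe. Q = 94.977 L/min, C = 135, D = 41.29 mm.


Q^1.85 = 4556.1
C^1.85 = 8732.1
D^4.87 = 7.3989e+07
p/m = 0.0042665 bar/m
p_total = 0.0042665 * 46.319 = 0.19762 bar

0.19762 bar


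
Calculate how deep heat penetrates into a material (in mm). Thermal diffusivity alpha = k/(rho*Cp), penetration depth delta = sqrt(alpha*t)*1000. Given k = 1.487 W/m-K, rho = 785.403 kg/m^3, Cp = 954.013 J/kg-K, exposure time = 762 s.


alpha = 1.487 / (785.403 * 954.013) = 1.9846e-06 m^2/s
alpha * t = 0.0015122
delta = sqrt(0.0015122) * 1000 = 38.887 mm

38.887 mm


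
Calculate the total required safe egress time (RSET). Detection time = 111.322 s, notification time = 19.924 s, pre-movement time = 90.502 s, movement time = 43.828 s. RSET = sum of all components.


Total = 111.322 + 19.924 + 90.502 + 43.828 = 265.576 s

265.576 s


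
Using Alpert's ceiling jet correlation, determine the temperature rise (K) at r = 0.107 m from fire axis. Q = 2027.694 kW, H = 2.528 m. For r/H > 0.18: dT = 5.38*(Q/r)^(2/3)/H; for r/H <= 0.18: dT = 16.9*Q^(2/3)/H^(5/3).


r/H = 0.107 / 2.528 = 0.042326
r/H <= 0.18, so dT = 16.9*Q^(2/3)/H^(5/3)
Q^(2/3) = 160.20
H^(5/3) = 4.6913
dT = 16.9 * 160.20 / 4.6913 = 577.11 K

577.11 K


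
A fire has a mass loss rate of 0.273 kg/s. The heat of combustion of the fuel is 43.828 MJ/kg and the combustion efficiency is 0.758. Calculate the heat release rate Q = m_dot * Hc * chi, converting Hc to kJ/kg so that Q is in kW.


Hc = 43.828 MJ/kg = 43.828 * 1000 kJ/kg = 43828 kJ/kg
Q = 0.273 kg/s * 43828 kJ/kg * 0.758 = 9069.5 kW

9069.5 kW


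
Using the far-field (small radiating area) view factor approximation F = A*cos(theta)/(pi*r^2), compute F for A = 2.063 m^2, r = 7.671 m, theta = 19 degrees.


cos(19 deg) = 0.94552
pi*r^2 = 184.86
F = 2.063 * 0.94552 / 184.86 = 0.010552

0.010552


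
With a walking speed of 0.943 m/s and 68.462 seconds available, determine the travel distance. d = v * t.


d = 0.943 * 68.462 = 64.560 m

64.560 m


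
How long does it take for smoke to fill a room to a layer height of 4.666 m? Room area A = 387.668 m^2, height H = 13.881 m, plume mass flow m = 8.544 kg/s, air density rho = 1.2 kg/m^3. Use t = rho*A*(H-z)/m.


H - z = 9.215 m
t = 1.2 * 387.668 * 9.215 / 8.544 = 501.74 s

501.74 s


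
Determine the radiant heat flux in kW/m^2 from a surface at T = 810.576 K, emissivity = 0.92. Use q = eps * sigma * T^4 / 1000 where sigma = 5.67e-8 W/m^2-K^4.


T^4 = 4.3169e+11
q = 0.92 * 5.67e-8 * 4.3169e+11 / 1000 = 22.519 kW/m^2

22.519 kW/m^2


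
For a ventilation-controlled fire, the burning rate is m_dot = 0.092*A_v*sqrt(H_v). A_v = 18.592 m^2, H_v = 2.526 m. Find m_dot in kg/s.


sqrt(H_v) = 1.5893
m_dot = 0.092 * 18.592 * 1.5893 = 2.7185 kg/s

2.7185 kg/s


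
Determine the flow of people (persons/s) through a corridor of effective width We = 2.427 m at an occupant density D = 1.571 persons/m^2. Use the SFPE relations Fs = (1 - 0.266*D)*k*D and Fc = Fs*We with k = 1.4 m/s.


1 - 0.266*D = 1 - 0.266*1.571 = 0.58211
Fs = 0.58211 * 1.4 * 1.571 = 1.2803 persons/(s*m)
Fc = 1.2803 * 2.427 = 3.1073 persons/s

3.1073 persons/s


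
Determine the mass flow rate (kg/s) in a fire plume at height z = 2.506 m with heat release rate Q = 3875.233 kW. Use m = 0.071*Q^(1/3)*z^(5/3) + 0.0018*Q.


Q^(1/3) = 15.707
z^(5/3) = 4.6235
First term = 0.071 * 15.707 * 4.6235 = 5.1562
Second term = 0.0018 * 3875.233 = 6.9754
m = 12.132 kg/s

12.132 kg/s


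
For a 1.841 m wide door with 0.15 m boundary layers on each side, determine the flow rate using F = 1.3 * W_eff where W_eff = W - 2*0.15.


W_eff = 1.841 - 0.30 = 1.541 m
F = 1.3 * 1.541 = 2.0033 persons/s

2.0033 persons/s


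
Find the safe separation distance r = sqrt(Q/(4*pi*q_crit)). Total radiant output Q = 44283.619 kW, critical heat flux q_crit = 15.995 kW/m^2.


4*pi*q_crit = 201.00
Q/(4*pi*q_crit) = 220.32
r = sqrt(220.32) = 14.843 m

14.843 m


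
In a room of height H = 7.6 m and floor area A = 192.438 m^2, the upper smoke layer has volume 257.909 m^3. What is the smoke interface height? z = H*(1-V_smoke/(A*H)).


V/(A*H) = 0.17634
1 - 0.17634 = 0.82366
z = 7.6 * 0.82366 = 6.2598 m

6.2598 m


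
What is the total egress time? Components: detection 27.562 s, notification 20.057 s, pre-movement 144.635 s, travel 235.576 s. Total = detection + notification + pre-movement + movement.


Total = 27.562 + 20.057 + 144.635 + 235.576 = 427.83 s

427.83 s


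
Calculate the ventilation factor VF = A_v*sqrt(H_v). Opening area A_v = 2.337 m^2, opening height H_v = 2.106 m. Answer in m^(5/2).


sqrt(H_v) = 1.4512
VF = 2.337 * 1.4512 = 3.3915 m^(5/2)

3.3915 m^(5/2)


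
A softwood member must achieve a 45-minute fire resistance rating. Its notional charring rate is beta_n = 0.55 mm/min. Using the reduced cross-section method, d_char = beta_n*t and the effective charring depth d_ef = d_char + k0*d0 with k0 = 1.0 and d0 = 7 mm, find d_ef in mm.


d_char = 0.55 * 45 = 24.75 mm
d_ef = 24.75 + 1.0*7 = 31.75 mm

31.75 mm


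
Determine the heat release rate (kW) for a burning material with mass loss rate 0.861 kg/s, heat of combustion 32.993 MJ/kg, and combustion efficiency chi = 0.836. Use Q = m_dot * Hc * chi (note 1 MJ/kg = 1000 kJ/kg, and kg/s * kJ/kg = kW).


Hc = 32.993 MJ/kg = 32.993 * 1000 kJ/kg = 32993 kJ/kg
Q = 0.861 kg/s * 32993 kJ/kg * 0.836 = 23748 kW

23748 kW


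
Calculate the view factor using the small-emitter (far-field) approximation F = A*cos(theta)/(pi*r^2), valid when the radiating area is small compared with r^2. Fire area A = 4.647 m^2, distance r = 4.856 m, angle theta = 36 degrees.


cos(36 deg) = 0.80902
pi*r^2 = 74.081
F = 4.647 * 0.80902 / 74.081 = 0.050748

0.050748


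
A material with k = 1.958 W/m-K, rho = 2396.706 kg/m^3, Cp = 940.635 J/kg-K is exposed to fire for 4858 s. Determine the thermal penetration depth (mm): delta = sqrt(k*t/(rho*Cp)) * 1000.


alpha = 1.958 / (2396.706 * 940.635) = 8.6851e-07 m^2/s
alpha * t = 0.0042192
delta = sqrt(0.0042192) * 1000 = 64.956 mm

64.956 mm


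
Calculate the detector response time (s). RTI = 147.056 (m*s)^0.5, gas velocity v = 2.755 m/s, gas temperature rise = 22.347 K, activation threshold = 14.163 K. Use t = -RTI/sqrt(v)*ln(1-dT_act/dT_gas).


dT_act/dT_gas = 0.63378
ln(1 - 0.63378) = -1.0045
t = -147.056 / sqrt(2.755) * -1.0045 = 88.997 s

88.997 s


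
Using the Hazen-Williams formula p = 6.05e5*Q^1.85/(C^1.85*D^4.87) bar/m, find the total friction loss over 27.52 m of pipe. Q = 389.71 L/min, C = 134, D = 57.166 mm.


Q^1.85 = 62069
C^1.85 = 8612.8
D^4.87 = 3.6080e+08
p/m = 0.012084 bar/m
p_total = 0.012084 * 27.52 = 0.33256 bar

0.33256 bar


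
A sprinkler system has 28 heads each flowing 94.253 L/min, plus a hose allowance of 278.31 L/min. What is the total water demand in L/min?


Sprinkler demand = 28 * 94.253 = 2639.084 L/min
Total = 2639.084 + 278.31 = 2917.394 L/min

2917.394 L/min


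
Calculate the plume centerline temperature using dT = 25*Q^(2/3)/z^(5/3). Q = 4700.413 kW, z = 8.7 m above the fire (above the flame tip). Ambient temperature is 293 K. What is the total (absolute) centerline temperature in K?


Q^(2/3) = 280.60
z^(5/3) = 36.801
dT = 25 * 280.60 / 36.801 = 190.62 K
T = 293 + 190.62 = 483.62 K

483.62 K


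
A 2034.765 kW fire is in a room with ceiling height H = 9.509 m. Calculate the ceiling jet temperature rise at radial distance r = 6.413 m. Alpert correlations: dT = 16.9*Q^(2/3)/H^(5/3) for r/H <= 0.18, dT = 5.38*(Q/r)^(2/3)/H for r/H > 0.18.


r/H = 6.413 / 9.509 = 0.67441
r/H > 0.18, so dT = 5.38*(Q/r)^(2/3)/H
Q/r = 317.29
(Q/r)^(2/3) = 46.520
dT = 5.38 * 46.520 / 9.509 = 26.320 K

26.320 K


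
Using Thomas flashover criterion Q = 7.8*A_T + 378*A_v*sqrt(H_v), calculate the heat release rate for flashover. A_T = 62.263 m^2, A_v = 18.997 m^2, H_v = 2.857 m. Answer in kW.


7.8*A_T = 485.65
sqrt(H_v) = 1.6903
378*A_v*sqrt(H_v) = 12138
Q = 485.65 + 12138 = 12623 kW

12623 kW


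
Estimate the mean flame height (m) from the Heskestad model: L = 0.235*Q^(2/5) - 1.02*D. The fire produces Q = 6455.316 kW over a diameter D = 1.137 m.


Q^(2/5) = 33.417
0.235 * Q^(2/5) = 7.8530
1.02 * D = 1.1597
L = 6.6932 m

6.6932 m


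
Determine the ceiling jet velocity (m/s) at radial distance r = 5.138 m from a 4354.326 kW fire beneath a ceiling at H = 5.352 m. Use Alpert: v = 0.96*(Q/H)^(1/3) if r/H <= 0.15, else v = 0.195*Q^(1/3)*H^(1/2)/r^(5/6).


r/H = 5.138 / 5.352 = 0.96001
r/H > 0.15, so v = 0.195*Q^(1/3)*H^(1/2)/r^(5/6)
Q^(1/3) = 16.330
H^(1/2) = 2.3134
r^(5/6) = 3.9114
v = 0.195 * 16.330 * 2.3134 / 3.9114 = 1.8834 m/s

1.8834 m/s


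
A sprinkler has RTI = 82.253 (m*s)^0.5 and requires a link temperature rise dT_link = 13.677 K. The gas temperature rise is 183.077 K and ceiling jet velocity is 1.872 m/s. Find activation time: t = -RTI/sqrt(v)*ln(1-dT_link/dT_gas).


dT_link/dT_gas = 0.074706
ln(1 - 0.074706) = -0.077644
t = -82.253 / sqrt(1.872) * -0.077644 = 4.6677 s

4.6677 s


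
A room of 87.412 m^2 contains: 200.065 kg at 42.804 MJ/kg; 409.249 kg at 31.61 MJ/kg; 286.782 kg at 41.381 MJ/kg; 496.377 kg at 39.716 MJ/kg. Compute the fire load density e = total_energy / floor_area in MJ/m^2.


Total energy = 200.065*42.804 + 409.249*31.61 + 286.782*41.381 + 496.377*39.716
= 8563.582 + 12936.36 + 11867.33 + 19714.11
= 53081.38 MJ
e = 53081.38 / 87.412 = 607.26 MJ/m^2

607.26 MJ/m^2


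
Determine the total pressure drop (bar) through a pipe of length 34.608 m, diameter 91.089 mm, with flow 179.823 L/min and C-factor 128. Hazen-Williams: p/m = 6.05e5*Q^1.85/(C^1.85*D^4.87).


Q^1.85 = 14841
C^1.85 = 7913.0
D^4.87 = 3.4882e+09
p/m = 0.00032530 bar/m
p_total = 0.00032530 * 34.608 = 0.011258 bar

0.011258 bar


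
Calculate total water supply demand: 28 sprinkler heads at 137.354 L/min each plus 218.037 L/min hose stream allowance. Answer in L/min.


Sprinkler demand = 28 * 137.354 = 3845.912 L/min
Total = 3845.912 + 218.037 = 4063.949 L/min

4063.949 L/min


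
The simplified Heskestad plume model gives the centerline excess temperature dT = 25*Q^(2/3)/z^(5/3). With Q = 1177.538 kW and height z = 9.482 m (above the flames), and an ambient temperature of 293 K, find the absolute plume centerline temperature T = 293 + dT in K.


Q^(2/3) = 111.51
z^(5/3) = 42.478
dT = 25 * 111.51 / 42.478 = 65.628 K
T = 293 + 65.628 = 358.63 K

358.63 K


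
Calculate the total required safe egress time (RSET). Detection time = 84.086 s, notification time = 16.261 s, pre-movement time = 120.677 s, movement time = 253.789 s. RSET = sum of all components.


Total = 84.086 + 16.261 + 120.677 + 253.789 = 474.813 s

474.813 s


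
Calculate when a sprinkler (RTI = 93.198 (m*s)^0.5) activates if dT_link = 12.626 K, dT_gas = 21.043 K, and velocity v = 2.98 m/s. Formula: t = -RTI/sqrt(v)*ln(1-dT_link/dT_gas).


dT_link/dT_gas = 0.60001
ln(1 - 0.60001) = -0.91631
t = -93.198 / sqrt(2.98) * -0.91631 = 49.470 s

49.470 s


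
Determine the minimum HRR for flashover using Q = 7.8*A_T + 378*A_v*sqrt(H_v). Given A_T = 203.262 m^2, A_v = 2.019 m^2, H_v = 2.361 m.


7.8*A_T = 1585.4
sqrt(H_v) = 1.5366
378*A_v*sqrt(H_v) = 1172.7
Q = 1585.4 + 1172.7 = 2758.1 kW

2758.1 kW


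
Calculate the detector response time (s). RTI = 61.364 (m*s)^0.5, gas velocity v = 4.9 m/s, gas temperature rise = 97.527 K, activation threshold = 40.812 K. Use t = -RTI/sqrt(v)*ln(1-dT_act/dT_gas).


dT_act/dT_gas = 0.41847
ln(1 - 0.41847) = -0.54209
t = -61.364 / sqrt(4.9) * -0.54209 = 15.028 s

15.028 s


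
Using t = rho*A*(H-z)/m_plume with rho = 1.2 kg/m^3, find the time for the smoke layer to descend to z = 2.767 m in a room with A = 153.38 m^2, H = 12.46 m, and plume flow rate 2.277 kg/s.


H - z = 9.693 m
t = 1.2 * 153.38 * 9.693 / 2.277 = 783.51 s

783.51 s


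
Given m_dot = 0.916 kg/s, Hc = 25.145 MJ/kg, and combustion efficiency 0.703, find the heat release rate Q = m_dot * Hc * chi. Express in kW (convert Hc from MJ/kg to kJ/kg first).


Hc = 25.145 MJ/kg = 25.145 * 1000 kJ/kg = 25145 kJ/kg
Q = 0.916 kg/s * 25145 kJ/kg * 0.703 = 16192 kW

16192 kW


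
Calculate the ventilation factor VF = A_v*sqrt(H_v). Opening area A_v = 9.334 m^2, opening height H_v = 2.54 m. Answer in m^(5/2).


sqrt(H_v) = 1.5937
VF = 9.334 * 1.5937 = 14.876 m^(5/2)

14.876 m^(5/2)


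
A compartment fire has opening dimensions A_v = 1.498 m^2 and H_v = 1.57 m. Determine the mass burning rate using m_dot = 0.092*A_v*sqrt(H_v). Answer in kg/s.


sqrt(H_v) = 1.2530
m_dot = 0.092 * 1.498 * 1.2530 = 0.17268 kg/s

0.17268 kg/s


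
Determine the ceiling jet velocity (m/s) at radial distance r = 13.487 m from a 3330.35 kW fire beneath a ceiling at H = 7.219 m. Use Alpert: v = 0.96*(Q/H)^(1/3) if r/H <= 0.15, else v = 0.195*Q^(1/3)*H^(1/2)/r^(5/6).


r/H = 13.487 / 7.219 = 1.8683
r/H > 0.15, so v = 0.195*Q^(1/3)*H^(1/2)/r^(5/6)
Q^(1/3) = 14.934
H^(1/2) = 2.6868
r^(5/6) = 8.7417
v = 0.195 * 14.934 * 2.6868 / 8.7417 = 0.89504 m/s

0.89504 m/s


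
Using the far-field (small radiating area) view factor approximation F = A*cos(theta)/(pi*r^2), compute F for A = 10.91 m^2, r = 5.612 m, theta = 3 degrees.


cos(3 deg) = 0.99863
pi*r^2 = 98.943
F = 10.91 * 0.99863 / 98.943 = 0.11011

0.11011


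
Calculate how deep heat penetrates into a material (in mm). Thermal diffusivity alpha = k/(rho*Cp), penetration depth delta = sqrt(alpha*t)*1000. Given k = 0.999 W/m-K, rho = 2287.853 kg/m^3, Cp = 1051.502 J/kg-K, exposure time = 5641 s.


alpha = 0.999 / (2287.853 * 1051.502) = 4.1527e-07 m^2/s
alpha * t = 0.0023425
delta = sqrt(0.0023425) * 1000 = 48.400 mm

48.400 mm


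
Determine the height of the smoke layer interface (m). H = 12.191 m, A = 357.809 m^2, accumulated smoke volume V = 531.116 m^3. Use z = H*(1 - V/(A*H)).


V/(A*H) = 0.12176
1 - 0.12176 = 0.87824
z = 12.191 * 0.87824 = 10.707 m

10.707 m


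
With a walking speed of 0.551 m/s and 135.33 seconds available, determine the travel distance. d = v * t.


d = 0.551 * 135.33 = 74.567 m

74.567 m


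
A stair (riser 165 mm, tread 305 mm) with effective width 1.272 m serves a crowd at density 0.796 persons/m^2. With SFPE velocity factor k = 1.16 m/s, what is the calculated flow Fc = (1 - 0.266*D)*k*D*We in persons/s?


1 - 0.266*D = 1 - 0.266*0.796 = 0.78826
Fs = 0.78826 * 1.16 * 0.796 = 0.72785 persons/(s*m)
Fc = 0.72785 * 1.272 = 0.92583 persons/s

0.92583 persons/s


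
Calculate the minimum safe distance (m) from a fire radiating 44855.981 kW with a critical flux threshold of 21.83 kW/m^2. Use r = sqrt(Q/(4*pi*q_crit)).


4*pi*q_crit = 274.32
Q/(4*pi*q_crit) = 163.51
r = sqrt(163.51) = 12.787 m

12.787 m


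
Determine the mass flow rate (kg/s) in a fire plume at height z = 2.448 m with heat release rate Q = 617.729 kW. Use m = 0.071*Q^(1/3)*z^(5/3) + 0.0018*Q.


Q^(1/3) = 8.5166
z^(5/3) = 4.4465
First term = 0.071 * 8.5166 * 4.4465 = 2.6887
Second term = 0.0018 * 617.729 = 1.1119
m = 3.8006 kg/s

3.8006 kg/s


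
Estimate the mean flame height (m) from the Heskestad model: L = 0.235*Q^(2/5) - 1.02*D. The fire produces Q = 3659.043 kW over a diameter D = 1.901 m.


Q^(2/5) = 26.629
0.235 * Q^(2/5) = 6.2577
1.02 * D = 1.9390
L = 4.3187 m

4.3187 m


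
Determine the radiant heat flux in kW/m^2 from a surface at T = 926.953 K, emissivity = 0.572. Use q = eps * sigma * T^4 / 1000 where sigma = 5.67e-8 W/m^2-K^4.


T^4 = 7.3830e+11
q = 0.572 * 5.67e-8 * 7.3830e+11 / 1000 = 23.945 kW/m^2

23.945 kW/m^2


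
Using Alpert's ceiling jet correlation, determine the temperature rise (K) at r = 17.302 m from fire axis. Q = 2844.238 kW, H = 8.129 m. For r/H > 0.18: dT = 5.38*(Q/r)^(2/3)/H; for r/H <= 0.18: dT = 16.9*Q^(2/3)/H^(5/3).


r/H = 17.302 / 8.129 = 2.1284
r/H > 0.18, so dT = 5.38*(Q/r)^(2/3)/H
Q/r = 164.39
(Q/r)^(2/3) = 30.009
dT = 5.38 * 30.009 / 8.129 = 19.861 K

19.861 K


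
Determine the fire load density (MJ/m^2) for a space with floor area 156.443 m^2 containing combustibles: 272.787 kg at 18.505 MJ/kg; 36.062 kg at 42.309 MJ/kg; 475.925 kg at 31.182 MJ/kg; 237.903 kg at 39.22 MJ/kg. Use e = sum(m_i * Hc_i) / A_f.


Total energy = 272.787*18.505 + 36.062*42.309 + 475.925*31.182 + 237.903*39.22
= 5047.923 + 1525.747 + 14840.29 + 9330.556
= 30744.52 MJ
e = 30744.52 / 156.443 = 196.52 MJ/m^2

196.52 MJ/m^2


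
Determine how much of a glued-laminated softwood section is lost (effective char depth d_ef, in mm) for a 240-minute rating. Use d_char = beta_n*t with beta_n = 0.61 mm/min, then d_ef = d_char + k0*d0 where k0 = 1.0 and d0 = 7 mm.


d_char = 0.61 * 240 = 146.4 mm
d_ef = 146.4 + 1.0*7 = 153.4 mm

153.4 mm
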